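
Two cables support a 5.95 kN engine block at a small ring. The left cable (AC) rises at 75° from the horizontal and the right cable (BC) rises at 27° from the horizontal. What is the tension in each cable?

ΣF_x = 0: −T_AC·cos75° + T_BC·cos27° = 0 → T_BC = 0.290479·T_AC.
ΣF_y = 0: T_AC·sin75° + T_BC·sin27° = 5.95.
Substitute: T_AC·(0.965926 + 0.290479·0.45399) = 5.95 → T_AC = 5.41993 ≈ 5.420 kN.
Then T_BC = 0.290479 × 5.41993 = 1.574 kN.

T_AC = 5.420 kN, T_BC = 1.574 kN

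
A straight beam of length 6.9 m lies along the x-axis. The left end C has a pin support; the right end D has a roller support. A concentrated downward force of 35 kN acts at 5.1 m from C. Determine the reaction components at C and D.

Moments about C: D_y·6.9 − 35·5.1 = 0 → D_y = 178.5/6.9 = 25.8696 ≈ 25.87 kN.
ΣF_y = 0: C_y + 25.8696 − 35 = 0 → C_y = 9.130 kN.
ΣF_x = 0: no horizontal applied forces, so C_x = 0.

C_x = 0, C_y = 9.130 kN, D_y = 25.87 kN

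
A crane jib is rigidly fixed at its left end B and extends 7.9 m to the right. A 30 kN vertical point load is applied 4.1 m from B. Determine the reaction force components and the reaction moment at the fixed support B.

B_x = 0, B_y = 30.00 kN, M_B = 123.0 kN·m

ΣF_x = 0: B_x = 0.
ΣF_y = 0: B_y − 30 = 0 → B_y = 30.00 kN.
ΣM about B: M_B − 30·4.1 = 0 → M_B = 123.0 kN·m.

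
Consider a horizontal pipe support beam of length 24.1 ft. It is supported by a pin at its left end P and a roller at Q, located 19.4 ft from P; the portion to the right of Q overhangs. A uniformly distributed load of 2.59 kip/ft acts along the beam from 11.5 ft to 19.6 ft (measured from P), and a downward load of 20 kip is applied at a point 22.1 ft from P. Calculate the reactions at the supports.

Resultant of the distributed load: 2.59 × 8.1 = 20.979 kip at 15.55 ft from P.
ΣM about P: Q_y·19.4 − (2.59·8.1)·15.55 − 20·22.1 = 0 → Q_y = 768.22345/19.4 = 39.5991 ≈ 39.60 kip.
ΣF_y = 0: P_y + 39.5991 − 2.59·8.1 − 20 = 0 → P_y = 1.380 kip.
ΣF_x = 0: no horizontal applied forces, so P_x = 0.

P_x = 0, P_y = 1.380 kip, Q_y = 39.60 kip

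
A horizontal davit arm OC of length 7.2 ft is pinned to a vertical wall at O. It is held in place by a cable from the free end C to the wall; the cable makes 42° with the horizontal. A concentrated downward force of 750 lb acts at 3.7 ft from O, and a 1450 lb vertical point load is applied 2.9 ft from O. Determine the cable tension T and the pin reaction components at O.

T = 1449 lb, O_x = 1077 lb, O_y = 1231 lb

ΣM about O: T·sin42°·7.2 − 750·3.7 − 1450·2.9 = 0 → T = 6980/(7.2·0.669131) = 1448.81 ≈ 1449 lb.
ΣF_x = 0: O_x − T·cos42° = 0 → O_x = 1448.81 × 0.743145 = 1077 lb.
ΣF_y = 0: O_y + T·sin42° − 750 − 1450 = 0 → O_y = 2200 − 1448.81 × 0.669131 = 1231 lb.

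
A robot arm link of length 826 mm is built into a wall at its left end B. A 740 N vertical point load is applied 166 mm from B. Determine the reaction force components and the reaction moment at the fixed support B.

ΣF_x = 0: B_x = 0.
ΣF_y = 0: B_y − 740 = 0 → B_y = 740.0 N.
ΣM about B: M_B − 740·166 = 0 → M_B = 122800 N·mm.

B_x = 0, B_y = 740.0 N, M_B = 122800 N·mm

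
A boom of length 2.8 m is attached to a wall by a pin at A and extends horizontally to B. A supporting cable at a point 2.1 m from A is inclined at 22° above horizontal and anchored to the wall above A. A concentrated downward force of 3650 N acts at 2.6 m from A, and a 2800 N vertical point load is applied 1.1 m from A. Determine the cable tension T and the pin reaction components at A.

T = 15980 N, A_x = 14820 N, A_y = 464.3 N

ΣM about A: T·sin22°·2.1 − 3650·2.6 − 2800·1.1 = 0 → T = 12570/(2.1·0.374607) = 15978.7 ≈ 15980 N.
ΣF_x = 0: A_x − T·cos22° = 0 → A_x = 15978.7 × 0.927184 = 14820 N.
ΣF_y = 0: A_y + T·sin22° − 3650 − 2800 = 0 → A_y = 6450 − 15978.7 × 0.374607 = 464.3 N.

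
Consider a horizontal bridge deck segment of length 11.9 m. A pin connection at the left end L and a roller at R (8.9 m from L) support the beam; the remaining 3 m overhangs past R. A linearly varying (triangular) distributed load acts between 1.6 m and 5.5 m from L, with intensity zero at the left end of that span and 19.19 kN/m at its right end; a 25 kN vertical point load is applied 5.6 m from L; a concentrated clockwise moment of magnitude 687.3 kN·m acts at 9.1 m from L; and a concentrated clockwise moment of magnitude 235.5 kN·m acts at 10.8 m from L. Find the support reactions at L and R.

Resultant of the triangular load: ½ × 19.19 × 3.9 = 37.4205 kN, acting at 4.2 m from L (one-third of the span from the peak).
Taking moments about L: R_y·8.9 − (½·19.19·3.9)·4.2 − 25·5.6 − 687.3 − 235.5 = 0 → R_y = 1219.9661/8.9 = 137.075 ≈ 137.1 kN.
ΣF_y = 0: L_y + 137.075 − ½·19.19·3.9 − 25 = 0 → L_y = -74.65 kN.
ΣF_x = 0: no horizontal applied forces, so L_x = 0.

L_x = 0, L_y = -74.65 kN, R_y = 137.1 kN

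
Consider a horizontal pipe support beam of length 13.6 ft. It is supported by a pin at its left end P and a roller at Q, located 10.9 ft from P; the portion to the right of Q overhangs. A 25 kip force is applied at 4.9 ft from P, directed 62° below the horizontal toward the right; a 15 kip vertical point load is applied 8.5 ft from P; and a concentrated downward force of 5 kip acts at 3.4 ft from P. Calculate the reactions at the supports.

Moments about P: Q_y·10.9 − 25·sin62°·4.9 − 15·8.5 − 5·3.4 = 0 → Q_y = 252.661/10.9 = 23.1799 ≈ 23.18 kip.
ΣF_y = 0: P_y + 23.1799 − 25·sin62° − 15 − 5 = 0 → P_y = 18.89 kip.
ΣF_x = 0: P_x + 25·cos62° = 0 → P_x = -11.74 kip.

P_x = -11.74 kip, P_y = 18.89 kip, Q_y = 23.18 kip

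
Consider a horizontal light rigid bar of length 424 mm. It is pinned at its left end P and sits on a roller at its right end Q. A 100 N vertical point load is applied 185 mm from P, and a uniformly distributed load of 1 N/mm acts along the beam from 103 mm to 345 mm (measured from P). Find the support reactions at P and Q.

P_x = 0, P_y = 170.5 N, Q_y = 171.5 N

Resultant of the distributed load: 1 × 242 = 242 N at 224 mm from P.
Taking moments about P: Q_y·424 − 100·185 − (1·242)·224 = 0 → Q_y = 72708/424 = 171.481 ≈ 171.5 N.
ΣF_y = 0: P_y + 171.481 − 100 − 1·242 = 0 → P_y = 170.5 N.
ΣF_x = 0: no horizontal applied forces, so P_x = 0.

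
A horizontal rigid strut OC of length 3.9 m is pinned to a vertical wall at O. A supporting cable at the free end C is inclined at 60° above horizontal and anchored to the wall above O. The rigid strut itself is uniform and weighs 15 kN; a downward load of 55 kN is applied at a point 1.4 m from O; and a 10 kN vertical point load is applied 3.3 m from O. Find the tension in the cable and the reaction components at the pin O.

T = 41.23 kN, O_x = 20.61 kN, O_y = 44.29 kN

ΣM about O: T·sin60°·3.9 − 15·1.95 − 55·1.4 − 10·3.3 = 0 → T = 139.25/(3.9·0.866025) = 41.2287 ≈ 41.23 kN.
ΣF_x = 0: O_x − T·cos60° = 0 → O_x = 41.2287 × 0.5 = 20.61 kN.
ΣF_y = 0: O_y + T·sin60° − 15 − 55 − 10 = 0 → O_y = 80 − 41.2287 × 0.866025 = 44.29 kN.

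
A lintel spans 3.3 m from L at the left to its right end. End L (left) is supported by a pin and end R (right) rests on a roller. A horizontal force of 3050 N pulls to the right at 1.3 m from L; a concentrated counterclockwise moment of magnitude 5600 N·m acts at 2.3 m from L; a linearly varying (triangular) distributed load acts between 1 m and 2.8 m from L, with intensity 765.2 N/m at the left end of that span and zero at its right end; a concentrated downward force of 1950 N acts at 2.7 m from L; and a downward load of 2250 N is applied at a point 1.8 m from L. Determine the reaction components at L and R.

Resultant of the triangular load: ½ × 765.2 × 1.8 = 688.68 N, acting at 1.6 m from L (one-third of the span from the peak).
Moments about L: R_y·3.3 + 5600 − (½·765.2·1.8)·1.6 − 1950·2.7 − 2250·1.8 = 0 → R_y = 4816.888/3.3 = 1459.66 ≈ 1460 N.
ΣF_y = 0: L_y + 1459.66 − ½·765.2·1.8 − 1950 − 2250 = 0 → L_y = 3429 N.
ΣF_x = 0: L_x + 3050 = 0 → L_x = -3050 N.

L_x = -3050 N, L_y = 3429 N, R_y = 1460 N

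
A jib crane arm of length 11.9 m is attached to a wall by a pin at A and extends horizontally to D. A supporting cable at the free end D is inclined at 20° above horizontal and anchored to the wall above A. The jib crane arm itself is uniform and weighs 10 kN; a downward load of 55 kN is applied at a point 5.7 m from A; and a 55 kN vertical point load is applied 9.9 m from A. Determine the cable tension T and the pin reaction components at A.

T = 225.4 kN, A_x = 211.8 kN, A_y = 42.90 kN

ΣM about A: T·sin20°·11.9 − 10·5.95 − 55·5.7 − 55·9.9 = 0 → T = 917.5/(11.9·0.34202) = 225.428 ≈ 225.4 kN.
ΣF_x = 0: A_x − T·cos20° = 0 → A_x = 225.428 × 0.939693 = 211.8 kN.
ΣF_y = 0: A_y + T·sin20° − 10 − 55 − 55 = 0 → A_y = 120 − 225.428 × 0.34202 = 42.90 kN.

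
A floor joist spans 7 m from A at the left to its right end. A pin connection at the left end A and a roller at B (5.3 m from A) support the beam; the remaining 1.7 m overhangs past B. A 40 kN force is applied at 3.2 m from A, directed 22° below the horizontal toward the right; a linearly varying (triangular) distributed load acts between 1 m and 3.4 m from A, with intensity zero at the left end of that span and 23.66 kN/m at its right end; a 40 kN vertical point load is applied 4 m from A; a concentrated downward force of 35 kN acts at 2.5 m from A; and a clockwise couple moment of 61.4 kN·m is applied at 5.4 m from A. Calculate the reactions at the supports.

A_x = -37.09 kN, A_y = 37.12 kN, B_y = 81.26 kN

Resultant of the triangular load: ½ × 23.66 × 2.4 = 28.392 kN, acting at 2.6 m from A (one-third of the span from the peak).
Taking moments about A: B_y·5.3 − 40·sin22°·3.2 − (½·23.66·2.4)·2.6 − 40·4 − 35·2.5 − 61.4 = 0 → B_y = 430.669/5.3 = 81.2583 ≈ 81.26 kN.
ΣF_y = 0: A_y + 81.2583 − 40·sin22° − ½·23.66·2.4 − 40 − 35 = 0 → A_y = 37.12 kN.
ΣF_x = 0: A_x + 40·cos22° = 0 → A_x = -37.09 kN.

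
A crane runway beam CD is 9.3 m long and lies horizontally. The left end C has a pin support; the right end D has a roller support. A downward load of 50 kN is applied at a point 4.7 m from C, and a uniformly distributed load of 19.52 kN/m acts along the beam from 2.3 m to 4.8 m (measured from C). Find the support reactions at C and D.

Resultant of the distributed load: 19.52 × 2.5 = 48.8 kN at 3.55 m from C.
Moments about C: D_y·9.3 − 50·4.7 − (19.52·2.5)·3.55 = 0 → D_y = 408.24/9.3 = 43.8968 ≈ 43.90 kN.
ΣF_y = 0: C_y + 43.8968 − 50 − 19.52·2.5 = 0 → C_y = 54.90 kN.
ΣF_x = 0: no horizontal applied forces, so C_x = 0.

C_x = 0, C_y = 54.90 kN, D_y = 43.90 kN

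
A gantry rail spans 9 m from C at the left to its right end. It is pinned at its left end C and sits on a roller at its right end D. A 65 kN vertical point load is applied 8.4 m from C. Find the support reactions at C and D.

Moments about C: D_y·9 − 65·8.4 = 0 → D_y = 546/9 = 60.6667 ≈ 60.67 kN.
ΣF_y = 0: C_y + 60.6667 − 65 = 0 → C_y = 4.333 kN.
ΣF_x = 0: no horizontal applied forces, so C_x = 0.

C_x = 0, C_y = 4.333 kN, D_y = 60.67 kN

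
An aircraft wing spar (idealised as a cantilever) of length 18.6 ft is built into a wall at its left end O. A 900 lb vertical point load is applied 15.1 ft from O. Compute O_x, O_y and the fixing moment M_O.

O_x = 0, O_y = 900.0 lb, M_O = 13590 lb·ft

ΣF_x = 0: O_x = 0.
ΣF_y = 0: O_y − 900 = 0 → O_y = 900.0 lb.
ΣM about O: M_O − 900·15.1 = 0 → M_O = 13590 lb·ft.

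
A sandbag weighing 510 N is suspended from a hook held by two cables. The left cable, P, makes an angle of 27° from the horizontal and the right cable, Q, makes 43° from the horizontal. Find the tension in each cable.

T_P = 396.9 N, T_Q = 483.6 N

ΣF_x = 0: −T_P·cos27° + T_Q·cos43° = 0 → T_Q = 1.2183·T_P.
ΣF_y = 0: T_P·sin27° + T_Q·sin43° = 510.
Substitute: T_P·(0.45399 + 1.2183·0.681998) = 510 → T_P = 396.928 ≈ 396.9 N.
Then T_Q = 1.2183 × 396.928 = 483.6 N.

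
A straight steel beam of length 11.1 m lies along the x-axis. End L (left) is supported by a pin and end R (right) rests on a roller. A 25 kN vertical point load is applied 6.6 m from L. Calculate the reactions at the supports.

L_x = 0, L_y = 10.14 kN, R_y = 14.86 kN

Moments about L: R_y·11.1 − 25·6.6 = 0 → R_y = 165/11.1 = 14.8649 ≈ 14.86 kN.
ΣF_y = 0: L_y + 14.8649 − 25 = 0 → L_y = 10.14 kN.
ΣF_x = 0: no horizontal applied forces, so L_x = 0.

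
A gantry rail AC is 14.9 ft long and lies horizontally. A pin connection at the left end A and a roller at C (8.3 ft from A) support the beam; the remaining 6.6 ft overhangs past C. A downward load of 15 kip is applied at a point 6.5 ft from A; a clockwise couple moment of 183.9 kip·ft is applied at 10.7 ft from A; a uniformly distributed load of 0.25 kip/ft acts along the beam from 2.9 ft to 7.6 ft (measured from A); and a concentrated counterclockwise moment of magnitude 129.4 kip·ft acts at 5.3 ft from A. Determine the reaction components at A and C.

A_x = 0, A_y = -2.881 kip, C_y = 19.06 kip

Resultant of the distributed load: 0.25 × 4.7 = 1.175 kip at 5.25 ft from A.
Taking moments about A: C_y·8.3 − 15·6.5 − 183.9 − (0.25·4.7)·5.25 + 129.4 = 0 → C_y = 158.16875/8.3 = 19.0565 ≈ 19.06 kip.
ΣF_y = 0: A_y + 19.0565 − 15 − 0.25·4.7 = 0 → A_y = -2.881 kip.
ΣF_x = 0: no horizontal applied forces, so A_x = 0.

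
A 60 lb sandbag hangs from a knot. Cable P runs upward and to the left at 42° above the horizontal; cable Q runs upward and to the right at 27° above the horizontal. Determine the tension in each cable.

T_P = 57.26 lb, T_Q = 47.76 lb

ΣF_x = 0: −T_P·cos42° + T_Q·cos27° = 0 → T_Q = 0.834051·T_P.
ΣF_y = 0: T_P·sin42° + T_Q·sin27° = 60.
Substitute: T_P·(0.669131 + 0.834051·0.45399) = 60 → T_P = 57.2638 ≈ 57.26 lb.
Then T_Q = 0.834051 × 57.2638 = 47.76 lb.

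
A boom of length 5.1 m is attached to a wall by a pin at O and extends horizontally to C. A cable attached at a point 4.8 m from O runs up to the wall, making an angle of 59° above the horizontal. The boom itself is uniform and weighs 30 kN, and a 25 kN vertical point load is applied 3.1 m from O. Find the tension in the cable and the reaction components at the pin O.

ΣM about O: T·sin59°·4.8 − 30·2.55 − 25·3.1 = 0 → T = 154/(4.8·0.857167) = 37.4295 ≈ 37.43 kN.
ΣF_x = 0: O_x − T·cos59° = 0 → O_x = 37.4295 × 0.515038 = 19.28 kN.
ΣF_y = 0: O_y + T·sin59° − 30 − 25 = 0 → O_y = 55 − 37.4295 × 0.857167 = 22.92 kN.

T = 37.43 kN, O_x = 19.28 kN, O_y = 22.92 kN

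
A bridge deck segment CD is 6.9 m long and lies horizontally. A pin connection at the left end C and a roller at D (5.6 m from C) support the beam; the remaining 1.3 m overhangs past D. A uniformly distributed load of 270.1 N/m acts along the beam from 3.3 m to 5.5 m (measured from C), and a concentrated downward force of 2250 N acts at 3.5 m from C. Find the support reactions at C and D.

C_x = 0, C_y = 971.1 N, D_y = 1873 N

Resultant of the distributed load: 270.1 × 2.2 = 594.22 N at 4.4 m from C.
ΣM about C: D_y·5.6 − (270.1·2.2)·4.4 − 2250·3.5 = 0 → D_y = 10489.568/5.6 = 1873.14 ≈ 1873 N.
ΣF_y = 0: C_y + 1873.14 − 270.1·2.2 − 2250 = 0 → C_y = 971.1 N.
ΣF_x = 0: no horizontal applied forces, so C_x = 0.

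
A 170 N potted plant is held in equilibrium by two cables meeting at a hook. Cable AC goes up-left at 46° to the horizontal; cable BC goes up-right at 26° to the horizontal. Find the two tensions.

T_AC = 160.7 N, T_BC = 124.2 N

ΣF_x = 0: −T_AC·cos46° + T_BC·cos26° = 0 → T_BC = 0.772878·T_AC.
ΣF_y = 0: T_AC·sin46° + T_BC·sin26° = 170.
Substitute: T_AC·(0.71934 + 0.772878·0.438371) = 170 → T_AC = 160.658 ≈ 160.7 N.
Then T_BC = 0.772878 × 160.658 = 124.2 N.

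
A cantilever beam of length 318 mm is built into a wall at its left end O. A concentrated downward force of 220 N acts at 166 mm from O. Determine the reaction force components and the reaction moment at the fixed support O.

ΣF_x = 0: O_x = 0.
ΣF_y = 0: O_y − 220 = 0 → O_y = 220.0 N.
ΣM about O: M_O − 220·166 = 0 → M_O = 36520 N·mm.

O_x = 0, O_y = 220.0 N, M_O = 36520 N·mm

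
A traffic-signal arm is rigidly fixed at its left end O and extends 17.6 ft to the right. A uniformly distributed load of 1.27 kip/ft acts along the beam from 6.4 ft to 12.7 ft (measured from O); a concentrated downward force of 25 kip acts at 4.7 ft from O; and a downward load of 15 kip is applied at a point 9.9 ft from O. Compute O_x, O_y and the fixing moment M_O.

Resultant of the distributed load: 1.27 × 6.3 = 8.001 kip at 9.55 ft from O.
ΣF_x = 0: O_x = 0.
ΣF_y = 0: O_y − 1.27·6.3 − 25 − 15 = 0 → O_y = 48.00 kip.
ΣM about O: M_O − (1.27·6.3)·9.55 − 25·4.7 − 15·9.9 = 0 → M_O = 342.4 kip·ft.

O_x = 0, O_y = 48.00 kip, M_O = 342.4 kip·ft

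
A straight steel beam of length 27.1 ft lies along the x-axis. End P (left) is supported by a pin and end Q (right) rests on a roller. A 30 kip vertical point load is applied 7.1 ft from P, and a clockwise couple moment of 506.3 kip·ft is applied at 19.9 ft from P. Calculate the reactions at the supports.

P_x = 0, P_y = 3.458 kip, Q_y = 26.54 kip

Moments about P: Q_y·27.1 − 30·7.1 − 506.3 = 0 → Q_y = 719.3/27.1 = 26.5424 ≈ 26.54 kip.
ΣF_y = 0: P_y + 26.5424 − 30 = 0 → P_y = 3.458 kip.
ΣF_x = 0: no horizontal applied forces, so P_x = 0.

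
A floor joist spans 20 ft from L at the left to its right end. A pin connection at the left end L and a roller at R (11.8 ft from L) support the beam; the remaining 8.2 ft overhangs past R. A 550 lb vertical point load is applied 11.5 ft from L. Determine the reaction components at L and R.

ΣM about L: R_y·11.8 − 550·11.5 = 0 → R_y = 6325/11.8 = 536.017 ≈ 536.0 lb.
ΣF_y = 0: L_y + 536.017 − 550 = 0 → L_y = 13.98 lb.
ΣF_x = 0: no horizontal applied forces, so L_x = 0.

L_x = 0, L_y = 13.98 lb, R_y = 536.0 lb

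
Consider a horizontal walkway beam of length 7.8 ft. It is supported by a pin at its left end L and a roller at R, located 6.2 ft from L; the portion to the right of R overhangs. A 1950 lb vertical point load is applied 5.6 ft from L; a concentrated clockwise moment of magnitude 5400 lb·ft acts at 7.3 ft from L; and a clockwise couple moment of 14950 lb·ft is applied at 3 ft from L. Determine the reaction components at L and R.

Taking moments about L: R_y·6.2 − 1950·5.6 − 5400 − 14950 = 0 → R_y = 31270/6.2 = 5043.55 ≈ 5044 lb.
ΣF_y = 0: L_y + 5043.55 − 1950 = 0 → L_y = -3094 lb.
ΣF_x = 0: no horizontal applied forces, so L_x = 0.

L_x = 0, L_y = -3094 lb, R_y = 5044 lb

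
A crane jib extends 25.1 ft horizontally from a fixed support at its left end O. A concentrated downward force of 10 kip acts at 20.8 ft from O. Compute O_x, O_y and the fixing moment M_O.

ΣF_x = 0: O_x = 0.
ΣF_y = 0: O_y − 10 = 0 → O_y = 10.00 kip.
ΣM about O: M_O − 10·20.8 = 0 → M_O = 208.0 kip·ft.

O_x = 0, O_y = 10.00 kip, M_O = 208.0 kip·ft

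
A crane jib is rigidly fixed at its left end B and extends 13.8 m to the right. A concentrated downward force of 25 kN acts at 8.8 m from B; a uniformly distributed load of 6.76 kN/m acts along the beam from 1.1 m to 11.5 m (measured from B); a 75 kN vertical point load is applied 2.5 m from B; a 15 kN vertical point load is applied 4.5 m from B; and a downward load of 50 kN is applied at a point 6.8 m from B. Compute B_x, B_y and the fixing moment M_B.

B_x = 0, B_y = 235.3 kN, M_B = 1258 kN·m

Resultant of the distributed load: 6.76 × 10.4 = 70.304 kN at 6.3 m from B.
ΣF_x = 0: B_x = 0.
ΣF_y = 0: B_y − 25 − 6.76·10.4 − 75 − 15 − 50 = 0 → B_y = 235.3 kN.
ΣM about B: M_B − 25·8.8 − (6.76·10.4)·6.3 − 75·2.5 − 15·4.5 − 50·6.8 = 0 → M_B = 1258 kN·m.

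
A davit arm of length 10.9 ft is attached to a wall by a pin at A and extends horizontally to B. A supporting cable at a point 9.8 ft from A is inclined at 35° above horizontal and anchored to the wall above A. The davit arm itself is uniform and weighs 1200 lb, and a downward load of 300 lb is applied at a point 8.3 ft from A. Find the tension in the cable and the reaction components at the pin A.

ΣM about A: T·sin35°·9.8 − 1200·5.45 − 300·8.3 = 0 → T = 9030/(9.8·0.573576) = 1606.46 ≈ 1606 lb.
ΣF_x = 0: A_x − T·cos35° = 0 → A_x = 1606.46 × 0.819152 = 1316 lb.
ΣF_y = 0: A_y + T·sin35° − 1200 − 300 = 0 → A_y = 1500 − 1606.46 × 0.573576 = 578.6 lb.

T = 1606 lb, A_x = 1316 lb, A_y = 578.6 lb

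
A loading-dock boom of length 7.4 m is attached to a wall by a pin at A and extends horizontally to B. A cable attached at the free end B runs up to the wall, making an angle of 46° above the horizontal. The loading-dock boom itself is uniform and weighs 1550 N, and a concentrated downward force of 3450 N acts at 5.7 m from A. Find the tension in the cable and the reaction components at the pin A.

T = 4772 N, A_x = 3315 N, A_y = 1568 N

ΣM about A: T·sin46°·7.4 − 1550·3.7 − 3450·5.7 = 0 → T = 25400/(7.4·0.71934) = 4771.64 ≈ 4772 N.
ΣF_x = 0: A_x − T·cos46° = 0 → A_x = 4771.64 × 0.694658 = 3315 N.
ΣF_y = 0: A_y + T·sin46° − 1550 − 3450 = 0 → A_y = 5000 − 4771.64 × 0.71934 = 1568 N.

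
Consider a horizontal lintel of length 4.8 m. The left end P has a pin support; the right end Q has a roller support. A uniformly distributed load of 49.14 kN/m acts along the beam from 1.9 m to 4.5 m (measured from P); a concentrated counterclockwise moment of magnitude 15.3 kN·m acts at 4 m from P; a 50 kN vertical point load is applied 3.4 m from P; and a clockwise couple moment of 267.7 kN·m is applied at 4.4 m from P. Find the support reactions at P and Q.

Resultant of the distributed load: 49.14 × 2.6 = 127.764 kN at 3.2 m from P.
ΣM about P: Q_y·4.8 − (49.14·2.6)·3.2 + 15.3 − 50·3.4 − 267.7 = 0 → Q_y = 831.2448/4.8 = 173.176 ≈ 173.2 kN.
ΣF_y = 0: P_y + 173.176 − 49.14·2.6 − 50 = 0 → P_y = 4.588 kN.
ΣF_x = 0: no horizontal applied forces, so P_x = 0.

P_x = 0, P_y = 4.588 kN, Q_y = 173.2 kN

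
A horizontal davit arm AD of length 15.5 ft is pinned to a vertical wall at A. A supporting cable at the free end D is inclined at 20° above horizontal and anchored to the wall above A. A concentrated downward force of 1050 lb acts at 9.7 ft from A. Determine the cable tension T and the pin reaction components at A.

ΣM about A: T·sin20°·15.5 − 1050·9.7 = 0 → T = 10185/(15.5·0.34202) = 1921.22 ≈ 1921 lb.
ΣF_x = 0: A_x − T·cos20° = 0 → A_x = 1921.22 × 0.939693 = 1805 lb.
ΣF_y = 0: A_y + T·sin20° − 1050 = 0 → A_y = 1050 − 1921.22 × 0.34202 = 392.9 lb.

T = 1921 lb, A_x = 1805 lb, A_y = 392.9 lb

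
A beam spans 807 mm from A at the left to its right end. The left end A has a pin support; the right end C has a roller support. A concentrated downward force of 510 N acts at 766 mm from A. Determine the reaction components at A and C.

A_x = 0, A_y = 25.91 N, C_y = 484.1 N

Taking moments about A: C_y·807 − 510·766 = 0 → C_y = 390660/807 = 484.089 ≈ 484.1 N.
ΣF_y = 0: A_y + 484.089 − 510 = 0 → A_y = 25.91 N.
ΣF_x = 0: no horizontal applied forces, so A_x = 0.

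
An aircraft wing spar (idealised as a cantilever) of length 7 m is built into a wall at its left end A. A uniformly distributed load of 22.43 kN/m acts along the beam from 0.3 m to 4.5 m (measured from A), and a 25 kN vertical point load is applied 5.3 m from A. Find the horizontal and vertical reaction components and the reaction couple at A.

A_x = 0, A_y = 119.2 kN, M_A = 358.6 kN·m

Resultant of the distributed load: 22.43 × 4.2 = 94.206 kN at 2.4 m from A.
ΣF_x = 0: A_x = 0.
ΣF_y = 0: A_y − 22.43·4.2 − 25 = 0 → A_y = 119.2 kN.
ΣM about A: M_A − (22.43·4.2)·2.4 − 25·5.3 = 0 → M_A = 358.6 kN·m.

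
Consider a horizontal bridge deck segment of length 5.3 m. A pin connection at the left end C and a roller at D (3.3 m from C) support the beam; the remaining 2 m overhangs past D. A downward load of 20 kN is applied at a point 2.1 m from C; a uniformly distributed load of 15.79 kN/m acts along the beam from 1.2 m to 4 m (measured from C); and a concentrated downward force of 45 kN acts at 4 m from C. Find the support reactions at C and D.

Resultant of the distributed load: 15.79 × 2.8 = 44.212 kN at 2.6 m from C.
Taking moments about C: D_y·3.3 − 20·2.1 − (15.79·2.8)·2.6 − 45·4 = 0 → D_y = 336.9512/3.3 = 102.106 ≈ 102.1 kN.
ΣF_y = 0: C_y + 102.106 − 20 − 15.79·2.8 − 45 = 0 → C_y = 7.106 kN.
ΣF_x = 0: no horizontal applied forces, so C_x = 0.

C_x = 0, C_y = 7.106 kN, D_y = 102.1 kN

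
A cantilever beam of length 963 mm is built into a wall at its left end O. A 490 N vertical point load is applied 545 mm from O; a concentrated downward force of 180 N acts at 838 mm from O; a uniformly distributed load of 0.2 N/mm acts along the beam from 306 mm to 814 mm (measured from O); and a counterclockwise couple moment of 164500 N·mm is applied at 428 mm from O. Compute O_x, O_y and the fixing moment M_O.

O_x = 0, O_y = 771.6 N, M_O = 310300 N·mm

Resultant of the distributed load: 0.2 × 508 = 101.6 N at 560 mm from O.
ΣF_x = 0: O_x = 0.
ΣF_y = 0: O_y − 490 − 180 − 0.2·508 = 0 → O_y = 771.6 N.
ΣM about O: M_O − 490·545 − 180·838 − (0.2·508)·560 + 164500 = 0 → M_O = 310300 N·mm.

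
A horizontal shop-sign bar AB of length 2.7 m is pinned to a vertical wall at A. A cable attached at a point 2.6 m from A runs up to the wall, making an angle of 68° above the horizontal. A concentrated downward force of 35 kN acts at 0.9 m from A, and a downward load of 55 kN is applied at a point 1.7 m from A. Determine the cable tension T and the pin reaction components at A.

T = 51.85 kN, A_x = 19.42 kN, A_y = 41.92 kN

ΣM about A: T·sin68°·2.6 − 35·0.9 − 55·1.7 = 0 → T = 125/(2.6·0.927184) = 51.8526 ≈ 51.85 kN.
ΣF_x = 0: A_x − T·cos68° = 0 → A_x = 51.8526 × 0.374607 = 19.42 kN.
ΣF_y = 0: A_y + T·sin68° − 35 − 55 = 0 → A_y = 90 − 51.8526 × 0.927184 = 41.92 kN.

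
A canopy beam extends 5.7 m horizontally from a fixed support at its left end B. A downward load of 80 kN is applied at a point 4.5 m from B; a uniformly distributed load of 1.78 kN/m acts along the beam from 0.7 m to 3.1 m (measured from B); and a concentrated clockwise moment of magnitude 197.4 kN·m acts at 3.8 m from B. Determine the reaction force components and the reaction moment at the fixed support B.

B_x = 0, B_y = 84.27 kN, M_B = 565.5 kN·m

Resultant of the distributed load: 1.78 × 2.4 = 4.272 kN at 1.9 m from B.
ΣF_x = 0: B_x = 0.
ΣF_y = 0: B_y − 80 − 1.78·2.4 = 0 → B_y = 84.27 kN.
ΣM about B: M_B − 80·4.5 − (1.78·2.4)·1.9 − 197.4 = 0 → M_B = 565.5 kN·m.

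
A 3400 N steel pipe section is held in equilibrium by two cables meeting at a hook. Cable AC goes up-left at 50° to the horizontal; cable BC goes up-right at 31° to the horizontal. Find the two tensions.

T_AC = 2951 N, T_BC = 2213 N

ΣF_x = 0: −T_AC·cos50° + T_BC·cos31° = 0 → T_BC = 0.749897·T_AC.
ΣF_y = 0: T_AC·sin50° + T_BC·sin31° = 3400.
Substitute: T_AC·(0.766044 + 0.749897·0.515038) = 3400 → T_AC = 2950.7 ≈ 2951 N.
Then T_BC = 0.749897 × 2950.7 = 2213 N.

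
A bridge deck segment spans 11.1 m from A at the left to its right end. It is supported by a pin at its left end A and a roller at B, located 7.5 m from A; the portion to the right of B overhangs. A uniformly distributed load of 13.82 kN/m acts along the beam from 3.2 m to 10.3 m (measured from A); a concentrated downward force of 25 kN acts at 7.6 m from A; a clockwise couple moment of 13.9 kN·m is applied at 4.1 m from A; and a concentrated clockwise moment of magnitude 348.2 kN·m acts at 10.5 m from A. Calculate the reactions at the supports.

A_x = 0, A_y = -38.80 kN, B_y = 161.9 kN

Resultant of the distributed load: 13.82 × 7.1 = 98.122 kN at 6.75 m from A.
Taking moments about A: B_y·7.5 − (13.82·7.1)·6.75 − 25·7.6 − 13.9 − 348.2 = 0 → B_y = 1214.4235/7.5 = 161.923 ≈ 161.9 kN.
ΣF_y = 0: A_y + 161.923 − 13.82·7.1 − 25 = 0 → A_y = -38.80 kN.
ΣF_x = 0: no horizontal applied forces, so A_x = 0.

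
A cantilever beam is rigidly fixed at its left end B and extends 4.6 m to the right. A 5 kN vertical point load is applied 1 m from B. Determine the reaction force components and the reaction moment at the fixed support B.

B_x = 0, B_y = 5.000 kN, M_B = 5.000 kN·m

ΣF_x = 0: B_x = 0.
ΣF_y = 0: B_y − 5 = 0 → B_y = 5.000 kN.
ΣM about B: M_B − 5·1 = 0 → M_B = 5.000 kN·m.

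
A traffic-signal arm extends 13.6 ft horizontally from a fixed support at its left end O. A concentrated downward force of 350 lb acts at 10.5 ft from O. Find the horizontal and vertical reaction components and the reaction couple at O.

O_x = 0, O_y = 350.0 lb, M_O = 3675 lb·ft

ΣF_x = 0: O_x = 0.
ΣF_y = 0: O_y − 350 = 0 → O_y = 350.0 lb.
ΣM about O: M_O − 350·10.5 = 0 → M_O = 3675 lb·ft.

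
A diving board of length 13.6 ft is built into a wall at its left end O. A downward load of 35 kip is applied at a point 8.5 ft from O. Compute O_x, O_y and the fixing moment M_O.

O_x = 0, O_y = 35.00 kip, M_O = 297.5 kip·ft

ΣF_x = 0: O_x = 0.
ΣF_y = 0: O_y − 35 = 0 → O_y = 35.00 kip.
ΣM about O: M_O − 35·8.5 = 0 → M_O = 297.5 kip·ft.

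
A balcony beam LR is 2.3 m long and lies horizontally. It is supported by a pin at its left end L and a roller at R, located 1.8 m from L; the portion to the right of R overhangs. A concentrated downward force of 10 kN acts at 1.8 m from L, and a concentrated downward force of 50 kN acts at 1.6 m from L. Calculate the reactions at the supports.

Moments about L: R_y·1.8 − 10·1.8 − 50·1.6 = 0 → R_y = 98/1.8 = 54.4444 ≈ 54.44 kN.
ΣF_y = 0: L_y + 54.4444 − 10 − 50 = 0 → L_y = 5.556 kN.
ΣF_x = 0: no horizontal applied forces, so L_x = 0.

L_x = 0, L_y = 5.556 kN, R_y = 54.44 kN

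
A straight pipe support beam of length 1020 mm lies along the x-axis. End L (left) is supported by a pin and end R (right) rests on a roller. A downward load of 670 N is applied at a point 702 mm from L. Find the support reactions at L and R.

L_x = 0, L_y = 208.9 N, R_y = 461.1 N

Moments about L: R_y·1020 − 670·702 = 0 → R_y = 470340/1020 = 461.118 ≈ 461.1 N.
ΣF_y = 0: L_y + 461.118 − 670 = 0 → L_y = 208.9 N.
ΣF_x = 0: no horizontal applied forces, so L_x = 0.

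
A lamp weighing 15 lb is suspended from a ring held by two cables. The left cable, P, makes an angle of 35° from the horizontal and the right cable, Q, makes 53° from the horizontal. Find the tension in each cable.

ΣF_x = 0: −T_P·cos35° + T_Q·cos53° = 0 → T_Q = 1.36114·T_P.
ΣF_y = 0: T_P·sin35° + T_Q·sin53° = 15.
Substitute: T_P·(0.573576 + 1.36114·0.798636) = 15 → T_P = 9.03271 ≈ 9.033 lb.
Then T_Q = 1.36114 × 9.03271 = 12.29 lb.

T_P = 9.033 lb, T_Q = 12.29 lb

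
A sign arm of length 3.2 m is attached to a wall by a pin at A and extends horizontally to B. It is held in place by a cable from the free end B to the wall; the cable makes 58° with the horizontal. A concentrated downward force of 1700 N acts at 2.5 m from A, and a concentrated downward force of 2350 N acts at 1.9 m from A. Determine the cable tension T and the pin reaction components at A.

ΣM about A: T·sin58°·3.2 − 1700·2.5 − 2350·1.9 = 0 → T = 8715/(3.2·0.848048) = 3211.42 ≈ 3211 N.
ΣF_x = 0: A_x − T·cos58° = 0 → A_x = 3211.42 × 0.529919 = 1702 N.
ΣF_y = 0: A_y + T·sin58° − 1700 − 2350 = 0 → A_y = 4050 − 3211.42 × 0.848048 = 1327 N.

T = 3211 N, A_x = 1702 N, A_y = 1327 N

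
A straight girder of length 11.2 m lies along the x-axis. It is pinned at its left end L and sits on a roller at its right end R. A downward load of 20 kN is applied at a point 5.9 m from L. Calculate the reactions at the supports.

L_x = 0, L_y = 9.464 kN, R_y = 10.54 kN

ΣM about L: R_y·11.2 − 20·5.9 = 0 → R_y = 118/11.2 = 10.5357 ≈ 10.54 kN.
ΣF_y = 0: L_y + 10.5357 − 20 = 0 → L_y = 9.464 kN.
ΣF_x = 0: no horizontal applied forces, so L_x = 0.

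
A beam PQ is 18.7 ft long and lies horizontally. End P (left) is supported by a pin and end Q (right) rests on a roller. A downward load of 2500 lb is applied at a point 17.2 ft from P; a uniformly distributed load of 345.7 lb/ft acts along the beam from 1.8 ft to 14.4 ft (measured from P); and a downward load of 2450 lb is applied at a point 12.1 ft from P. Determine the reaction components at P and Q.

Resultant of the distributed load: 345.7 × 12.6 = 4355.82 lb at 8.1 ft from P.
Moments about P: Q_y·18.7 − 2500·17.2 − (345.7·12.6)·8.1 − 2450·12.1 = 0 → Q_y = 107927.142/18.7 = 5771.5 ≈ 5772 lb.
ΣF_y = 0: P_y + 5771.5 − 2500 − 345.7·12.6 − 2450 = 0 → P_y = 3534 lb.
ΣF_x = 0: no horizontal applied forces, so P_x = 0.

P_x = 0, P_y = 3534 lb, Q_y = 5772 lb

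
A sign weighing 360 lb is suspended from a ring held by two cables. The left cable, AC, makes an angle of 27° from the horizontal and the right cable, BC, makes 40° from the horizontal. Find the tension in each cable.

T_AC = 299.6 lb, T_BC = 348.5 lb

ΣF_x = 0: −T_AC·cos27° + T_BC·cos40° = 0 → T_BC = 1.16313·T_AC.
ΣF_y = 0: T_AC·sin27° + T_BC·sin40° = 360.
Substitute: T_AC·(0.45399 + 1.16313·0.642788) = 360 → T_AC = 299.592 ≈ 299.6 lb.
Then T_BC = 1.16313 × 299.592 = 348.5 lb.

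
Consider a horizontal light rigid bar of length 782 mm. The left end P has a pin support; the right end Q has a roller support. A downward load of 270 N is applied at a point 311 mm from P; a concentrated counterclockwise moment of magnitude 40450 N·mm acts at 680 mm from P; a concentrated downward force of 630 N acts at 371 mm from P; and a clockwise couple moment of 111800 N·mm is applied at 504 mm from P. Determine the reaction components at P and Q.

Moments about P: Q_y·782 − 270·311 + 40450 − 630·371 − 111800 = 0 → Q_y = 389050/782 = 497.506 ≈ 497.5 N.
ΣF_y = 0: P_y + 497.506 − 270 − 630 = 0 → P_y = 402.5 N.
ΣF_x = 0: no horizontal applied forces, so P_x = 0.

P_x = 0, P_y = 402.5 N, Q_y = 497.5 N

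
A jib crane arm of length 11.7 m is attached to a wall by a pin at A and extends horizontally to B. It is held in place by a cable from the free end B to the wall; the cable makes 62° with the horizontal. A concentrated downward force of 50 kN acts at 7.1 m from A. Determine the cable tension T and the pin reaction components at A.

ΣM about A: T·sin62°·11.7 − 50·7.1 = 0 → T = 355/(11.7·0.882948) = 34.3643 ≈ 34.36 kN.
ΣF_x = 0: A_x − T·cos62° = 0 → A_x = 34.3643 × 0.469472 = 16.13 kN.
ΣF_y = 0: A_y + T·sin62° − 50 = 0 → A_y = 50 − 34.3643 × 0.882948 = 19.66 kN.

T = 34.36 kN, A_x = 16.13 kN, A_y = 19.66 kN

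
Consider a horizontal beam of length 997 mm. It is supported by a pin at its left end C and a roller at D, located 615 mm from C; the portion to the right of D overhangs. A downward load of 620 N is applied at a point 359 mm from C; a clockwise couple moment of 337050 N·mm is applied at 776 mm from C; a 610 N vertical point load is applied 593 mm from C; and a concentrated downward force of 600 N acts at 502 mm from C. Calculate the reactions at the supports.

C_x = 0, C_y = -157.9 N, D_y = 1988 N

ΣM about C: D_y·615 − 620·359 − 337050 − 610·593 − 600·502 = 0 → D_y = 1222560/615 = 1987.9 ≈ 1988 N.
ΣF_y = 0: C_y + 1987.9 − 620 − 610 − 600 = 0 → C_y = -157.9 N.
ΣF_x = 0: no horizontal applied forces, so C_x = 0.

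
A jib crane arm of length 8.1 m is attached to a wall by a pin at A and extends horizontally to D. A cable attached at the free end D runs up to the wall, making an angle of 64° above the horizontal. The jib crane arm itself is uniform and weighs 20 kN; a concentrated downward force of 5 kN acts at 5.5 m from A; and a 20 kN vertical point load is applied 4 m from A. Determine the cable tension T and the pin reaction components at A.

ΣM about A: T·sin64°·8.1 − 20·4.05 − 5·5.5 − 20·4 = 0 → T = 188.5/(8.1·0.898794) = 25.892 ≈ 25.89 kN.
ΣF_x = 0: A_x − T·cos64° = 0 → A_x = 25.892 × 0.438371 = 11.35 kN.
ΣF_y = 0: A_y + T·sin64° − 20 − 5 − 20 = 0 → A_y = 45 − 25.892 × 0.898794 = 21.73 kN.

T = 25.89 kN, A_x = 11.35 kN, A_y = 21.73 kN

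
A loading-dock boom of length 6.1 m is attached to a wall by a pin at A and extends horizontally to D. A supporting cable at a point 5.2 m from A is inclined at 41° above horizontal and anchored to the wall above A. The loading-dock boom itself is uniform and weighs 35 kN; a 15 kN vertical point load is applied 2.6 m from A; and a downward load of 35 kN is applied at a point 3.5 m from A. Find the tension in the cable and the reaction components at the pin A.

T = 78.63 kN, A_x = 59.34 kN, A_y = 33.41 kN

ΣM about A: T·sin41°·5.2 − 35·3.05 − 15·2.6 − 35·3.5 = 0 → T = 268.25/(5.2·0.656059) = 78.6309 ≈ 78.63 kN.
ΣF_x = 0: A_x − T·cos41° = 0 → A_x = 78.6309 × 0.75471 = 59.34 kN.
ΣF_y = 0: A_y + T·sin41° − 35 − 15 − 35 = 0 → A_y = 85 − 78.6309 × 0.656059 = 33.41 kN.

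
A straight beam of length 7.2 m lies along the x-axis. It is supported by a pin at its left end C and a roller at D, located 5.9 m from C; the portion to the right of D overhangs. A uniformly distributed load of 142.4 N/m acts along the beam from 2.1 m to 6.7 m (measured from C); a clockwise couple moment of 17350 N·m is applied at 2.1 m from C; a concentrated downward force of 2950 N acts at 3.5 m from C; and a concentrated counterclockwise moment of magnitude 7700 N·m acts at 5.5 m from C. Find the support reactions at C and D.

Resultant of the distributed load: 142.4 × 4.6 = 655.04 N at 4.4 m from C.
Moments about C: D_y·5.9 − (142.4·4.6)·4.4 − 17350 − 2950·3.5 + 7700 = 0 → D_y = 22857.176/5.9 = 3874.1 ≈ 3874 N.
ΣF_y = 0: C_y + 3874.1 − 142.4·4.6 − 2950 = 0 → C_y = -269.1 N.
ΣF_x = 0: no horizontal applied forces, so C_x = 0.

C_x = 0, C_y = -269.1 N, D_y = 3874 N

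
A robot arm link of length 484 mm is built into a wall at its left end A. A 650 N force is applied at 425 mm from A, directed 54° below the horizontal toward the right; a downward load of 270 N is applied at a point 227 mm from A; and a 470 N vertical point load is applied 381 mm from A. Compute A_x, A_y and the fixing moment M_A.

ΣF_x = 0: A_x + 650·cos54° = 0 → A_x = -382.1 N.
ΣF_y = 0: A_y − 650·sin54° − 270 − 470 = 0 → A_y = 1266 N.
ΣM about A: M_A − 650·sin54°·425 − 270·227 − 470·381 = 0 → M_A = 463900 N·mm.

A_x = -382.1 N, A_y = 1266 N, M_A = 463900 N·mm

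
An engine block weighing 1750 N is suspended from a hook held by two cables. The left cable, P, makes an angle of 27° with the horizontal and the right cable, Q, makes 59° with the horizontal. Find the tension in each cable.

ΣF_x = 0: −T_P·cos27° + T_Q·cos59° = 0 → T_Q = 1.72998·T_P.
ΣF_y = 0: T_P·sin27° + T_Q·sin59° = 1750.
Substitute: T_P·(0.45399 + 1.72998·0.857167) = 1750 → T_P = 903.519 ≈ 903.5 N.
Then T_Q = 1.72998 × 903.519 = 1563 N.

T_P = 903.5 N, T_Q = 1563 N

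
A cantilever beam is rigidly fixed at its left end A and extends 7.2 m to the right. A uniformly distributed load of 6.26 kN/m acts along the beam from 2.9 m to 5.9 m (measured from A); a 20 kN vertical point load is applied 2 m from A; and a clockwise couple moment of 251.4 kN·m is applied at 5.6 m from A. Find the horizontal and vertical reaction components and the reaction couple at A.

Resultant of the distributed load: 6.26 × 3 = 18.78 kN at 4.4 m from A.
ΣF_x = 0: A_x = 0.
ΣF_y = 0: A_y − 6.26·3 − 20 = 0 → A_y = 38.78 kN.
ΣM about A: M_A − (6.26·3)·4.4 − 20·2 − 251.4 = 0 → M_A = 374.0 kN·m.

A_x = 0, A_y = 38.78 kN, M_A = 374.0 kN·m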